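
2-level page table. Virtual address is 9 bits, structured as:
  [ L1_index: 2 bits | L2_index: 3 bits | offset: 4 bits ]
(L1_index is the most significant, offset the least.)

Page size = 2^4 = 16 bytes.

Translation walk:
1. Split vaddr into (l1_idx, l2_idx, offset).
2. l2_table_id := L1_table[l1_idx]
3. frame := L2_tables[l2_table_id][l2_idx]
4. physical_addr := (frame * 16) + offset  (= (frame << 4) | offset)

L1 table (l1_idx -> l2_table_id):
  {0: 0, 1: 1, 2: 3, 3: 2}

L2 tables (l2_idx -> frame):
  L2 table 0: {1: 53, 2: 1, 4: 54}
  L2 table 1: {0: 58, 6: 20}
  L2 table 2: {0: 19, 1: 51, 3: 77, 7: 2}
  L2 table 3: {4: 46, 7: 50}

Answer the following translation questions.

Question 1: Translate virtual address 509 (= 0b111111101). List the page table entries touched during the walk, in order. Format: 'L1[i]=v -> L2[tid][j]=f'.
Answer: L1[3]=2 -> L2[2][7]=2

Derivation:
vaddr = 509 = 0b111111101
Split: l1_idx=3, l2_idx=7, offset=13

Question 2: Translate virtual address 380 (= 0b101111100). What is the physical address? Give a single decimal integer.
Answer: 812

Derivation:
vaddr = 380 = 0b101111100
Split: l1_idx=2, l2_idx=7, offset=12
L1[2] = 3
L2[3][7] = 50
paddr = 50 * 16 + 12 = 812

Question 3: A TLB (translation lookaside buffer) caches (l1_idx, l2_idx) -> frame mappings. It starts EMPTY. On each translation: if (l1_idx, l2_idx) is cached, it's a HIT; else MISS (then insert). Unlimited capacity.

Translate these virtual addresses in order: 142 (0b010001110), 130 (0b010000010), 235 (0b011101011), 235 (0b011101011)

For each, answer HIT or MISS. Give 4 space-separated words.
Answer: MISS HIT MISS HIT

Derivation:
vaddr=142: (1,0) not in TLB -> MISS, insert
vaddr=130: (1,0) in TLB -> HIT
vaddr=235: (1,6) not in TLB -> MISS, insert
vaddr=235: (1,6) in TLB -> HIT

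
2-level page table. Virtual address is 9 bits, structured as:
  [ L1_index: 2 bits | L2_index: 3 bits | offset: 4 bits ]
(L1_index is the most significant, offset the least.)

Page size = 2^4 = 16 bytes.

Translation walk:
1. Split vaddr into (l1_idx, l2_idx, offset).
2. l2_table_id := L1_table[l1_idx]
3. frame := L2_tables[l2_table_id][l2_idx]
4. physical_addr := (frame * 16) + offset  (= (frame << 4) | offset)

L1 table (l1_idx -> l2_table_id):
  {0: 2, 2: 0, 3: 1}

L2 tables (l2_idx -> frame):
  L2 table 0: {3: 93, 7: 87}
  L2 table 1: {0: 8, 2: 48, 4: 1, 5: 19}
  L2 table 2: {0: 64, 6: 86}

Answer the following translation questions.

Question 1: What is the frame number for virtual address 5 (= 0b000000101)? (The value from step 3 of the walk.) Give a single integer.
vaddr = 5: l1_idx=0, l2_idx=0
L1[0] = 2; L2[2][0] = 64

Answer: 64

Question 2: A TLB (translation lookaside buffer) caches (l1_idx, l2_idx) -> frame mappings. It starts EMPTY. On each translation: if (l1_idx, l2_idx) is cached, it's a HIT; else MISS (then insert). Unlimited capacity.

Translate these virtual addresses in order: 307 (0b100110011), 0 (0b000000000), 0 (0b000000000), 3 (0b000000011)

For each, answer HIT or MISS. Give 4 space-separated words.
vaddr=307: (2,3) not in TLB -> MISS, insert
vaddr=0: (0,0) not in TLB -> MISS, insert
vaddr=0: (0,0) in TLB -> HIT
vaddr=3: (0,0) in TLB -> HIT

Answer: MISS MISS HIT HIT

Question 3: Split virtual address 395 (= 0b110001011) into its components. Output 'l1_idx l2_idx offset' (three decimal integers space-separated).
Answer: 3 0 11

Derivation:
vaddr = 395 = 0b110001011
  top 2 bits -> l1_idx = 3
  next 3 bits -> l2_idx = 0
  bottom 4 bits -> offset = 11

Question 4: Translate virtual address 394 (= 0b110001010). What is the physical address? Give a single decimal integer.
Answer: 138

Derivation:
vaddr = 394 = 0b110001010
Split: l1_idx=3, l2_idx=0, offset=10
L1[3] = 1
L2[1][0] = 8
paddr = 8 * 16 + 10 = 138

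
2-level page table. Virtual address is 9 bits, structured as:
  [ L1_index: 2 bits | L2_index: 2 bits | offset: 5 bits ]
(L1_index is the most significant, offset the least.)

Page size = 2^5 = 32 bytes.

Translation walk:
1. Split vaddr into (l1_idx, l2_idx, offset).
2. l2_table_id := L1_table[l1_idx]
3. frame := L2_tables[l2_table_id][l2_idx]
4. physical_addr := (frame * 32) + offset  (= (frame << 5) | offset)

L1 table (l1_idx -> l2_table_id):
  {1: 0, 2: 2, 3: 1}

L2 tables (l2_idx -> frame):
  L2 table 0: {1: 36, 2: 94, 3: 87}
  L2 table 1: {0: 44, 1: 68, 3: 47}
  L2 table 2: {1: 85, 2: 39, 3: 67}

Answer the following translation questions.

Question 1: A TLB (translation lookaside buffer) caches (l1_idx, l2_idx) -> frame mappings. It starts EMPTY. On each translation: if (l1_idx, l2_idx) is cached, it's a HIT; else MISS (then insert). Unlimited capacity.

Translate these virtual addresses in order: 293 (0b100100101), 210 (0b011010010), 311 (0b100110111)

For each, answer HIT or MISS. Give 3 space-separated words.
vaddr=293: (2,1) not in TLB -> MISS, insert
vaddr=210: (1,2) not in TLB -> MISS, insert
vaddr=311: (2,1) in TLB -> HIT

Answer: MISS MISS HIT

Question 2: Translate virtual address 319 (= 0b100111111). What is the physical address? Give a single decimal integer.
vaddr = 319 = 0b100111111
Split: l1_idx=2, l2_idx=1, offset=31
L1[2] = 2
L2[2][1] = 85
paddr = 85 * 32 + 31 = 2751

Answer: 2751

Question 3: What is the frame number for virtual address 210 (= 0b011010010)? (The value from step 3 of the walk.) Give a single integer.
vaddr = 210: l1_idx=1, l2_idx=2
L1[1] = 0; L2[0][2] = 94

Answer: 94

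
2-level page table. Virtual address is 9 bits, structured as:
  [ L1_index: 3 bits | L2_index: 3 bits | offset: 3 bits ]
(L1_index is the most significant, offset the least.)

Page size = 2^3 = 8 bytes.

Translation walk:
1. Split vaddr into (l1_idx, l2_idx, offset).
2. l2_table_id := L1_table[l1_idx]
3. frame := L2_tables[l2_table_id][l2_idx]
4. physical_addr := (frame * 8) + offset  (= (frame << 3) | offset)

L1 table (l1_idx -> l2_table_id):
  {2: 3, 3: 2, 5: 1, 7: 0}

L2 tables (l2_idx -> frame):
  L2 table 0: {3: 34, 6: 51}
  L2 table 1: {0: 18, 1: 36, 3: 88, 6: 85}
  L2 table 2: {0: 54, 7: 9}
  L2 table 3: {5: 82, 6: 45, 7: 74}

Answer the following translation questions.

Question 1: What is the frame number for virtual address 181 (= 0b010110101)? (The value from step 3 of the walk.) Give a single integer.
Answer: 45

Derivation:
vaddr = 181: l1_idx=2, l2_idx=6
L1[2] = 3; L2[3][6] = 45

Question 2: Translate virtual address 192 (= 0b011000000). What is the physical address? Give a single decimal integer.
Answer: 432

Derivation:
vaddr = 192 = 0b011000000
Split: l1_idx=3, l2_idx=0, offset=0
L1[3] = 2
L2[2][0] = 54
paddr = 54 * 8 + 0 = 432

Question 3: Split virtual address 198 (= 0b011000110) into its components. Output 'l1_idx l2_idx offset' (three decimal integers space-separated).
Answer: 3 0 6

Derivation:
vaddr = 198 = 0b011000110
  top 3 bits -> l1_idx = 3
  next 3 bits -> l2_idx = 0
  bottom 3 bits -> offset = 6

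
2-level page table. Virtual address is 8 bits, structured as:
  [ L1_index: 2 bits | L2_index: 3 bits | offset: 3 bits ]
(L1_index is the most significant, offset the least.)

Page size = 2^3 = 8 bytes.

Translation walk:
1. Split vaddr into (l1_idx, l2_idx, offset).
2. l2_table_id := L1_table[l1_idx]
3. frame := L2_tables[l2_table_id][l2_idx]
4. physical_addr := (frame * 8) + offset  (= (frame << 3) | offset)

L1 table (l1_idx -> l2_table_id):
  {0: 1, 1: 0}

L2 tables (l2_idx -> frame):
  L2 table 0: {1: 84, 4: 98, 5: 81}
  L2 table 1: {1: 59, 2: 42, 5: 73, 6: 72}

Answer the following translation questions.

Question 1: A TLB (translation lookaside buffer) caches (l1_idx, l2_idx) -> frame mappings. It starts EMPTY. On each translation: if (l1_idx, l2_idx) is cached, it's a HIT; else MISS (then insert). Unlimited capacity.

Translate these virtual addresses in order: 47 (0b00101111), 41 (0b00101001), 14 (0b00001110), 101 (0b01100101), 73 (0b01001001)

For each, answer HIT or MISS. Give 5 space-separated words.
Answer: MISS HIT MISS MISS MISS

Derivation:
vaddr=47: (0,5) not in TLB -> MISS, insert
vaddr=41: (0,5) in TLB -> HIT
vaddr=14: (0,1) not in TLB -> MISS, insert
vaddr=101: (1,4) not in TLB -> MISS, insert
vaddr=73: (1,1) not in TLB -> MISS, insert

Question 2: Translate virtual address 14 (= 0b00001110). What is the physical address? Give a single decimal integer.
vaddr = 14 = 0b00001110
Split: l1_idx=0, l2_idx=1, offset=6
L1[0] = 1
L2[1][1] = 59
paddr = 59 * 8 + 6 = 478

Answer: 478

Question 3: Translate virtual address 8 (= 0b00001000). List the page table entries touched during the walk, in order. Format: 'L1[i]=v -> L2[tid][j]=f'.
Answer: L1[0]=1 -> L2[1][1]=59

Derivation:
vaddr = 8 = 0b00001000
Split: l1_idx=0, l2_idx=1, offset=0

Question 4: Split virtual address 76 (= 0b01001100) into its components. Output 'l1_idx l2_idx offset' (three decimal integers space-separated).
Answer: 1 1 4

Derivation:
vaddr = 76 = 0b01001100
  top 2 bits -> l1_idx = 1
  next 3 bits -> l2_idx = 1
  bottom 3 bits -> offset = 4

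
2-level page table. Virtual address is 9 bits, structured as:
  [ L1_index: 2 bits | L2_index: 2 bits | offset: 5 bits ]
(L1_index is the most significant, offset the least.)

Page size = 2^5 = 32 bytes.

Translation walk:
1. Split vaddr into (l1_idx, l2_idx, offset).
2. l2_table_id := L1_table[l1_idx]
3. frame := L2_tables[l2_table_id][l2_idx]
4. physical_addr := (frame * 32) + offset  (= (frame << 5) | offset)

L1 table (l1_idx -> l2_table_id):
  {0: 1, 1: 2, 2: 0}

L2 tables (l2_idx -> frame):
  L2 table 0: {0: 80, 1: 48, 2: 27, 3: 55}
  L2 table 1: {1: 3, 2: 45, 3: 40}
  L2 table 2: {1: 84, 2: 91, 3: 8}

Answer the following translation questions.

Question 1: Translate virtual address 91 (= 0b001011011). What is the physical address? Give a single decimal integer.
vaddr = 91 = 0b001011011
Split: l1_idx=0, l2_idx=2, offset=27
L1[0] = 1
L2[1][2] = 45
paddr = 45 * 32 + 27 = 1467

Answer: 1467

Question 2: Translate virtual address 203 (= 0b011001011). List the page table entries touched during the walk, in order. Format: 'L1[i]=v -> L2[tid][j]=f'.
vaddr = 203 = 0b011001011
Split: l1_idx=1, l2_idx=2, offset=11

Answer: L1[1]=2 -> L2[2][2]=91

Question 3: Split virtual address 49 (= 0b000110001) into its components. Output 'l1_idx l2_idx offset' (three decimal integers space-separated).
Answer: 0 1 17

Derivation:
vaddr = 49 = 0b000110001
  top 2 bits -> l1_idx = 0
  next 2 bits -> l2_idx = 1
  bottom 5 bits -> offset = 17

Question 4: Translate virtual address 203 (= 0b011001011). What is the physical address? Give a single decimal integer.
Answer: 2923

Derivation:
vaddr = 203 = 0b011001011
Split: l1_idx=1, l2_idx=2, offset=11
L1[1] = 2
L2[2][2] = 91
paddr = 91 * 32 + 11 = 2923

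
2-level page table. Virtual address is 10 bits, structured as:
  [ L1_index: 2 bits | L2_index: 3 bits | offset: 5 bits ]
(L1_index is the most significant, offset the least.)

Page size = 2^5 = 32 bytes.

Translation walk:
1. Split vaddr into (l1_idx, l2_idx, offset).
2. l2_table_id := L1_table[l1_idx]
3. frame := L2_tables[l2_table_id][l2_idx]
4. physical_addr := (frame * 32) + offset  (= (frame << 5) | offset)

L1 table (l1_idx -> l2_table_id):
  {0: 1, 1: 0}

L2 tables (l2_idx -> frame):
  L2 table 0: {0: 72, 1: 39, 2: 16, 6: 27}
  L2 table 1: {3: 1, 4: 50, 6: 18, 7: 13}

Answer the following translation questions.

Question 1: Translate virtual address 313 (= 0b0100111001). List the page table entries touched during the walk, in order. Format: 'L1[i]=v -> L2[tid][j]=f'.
Answer: L1[1]=0 -> L2[0][1]=39

Derivation:
vaddr = 313 = 0b0100111001
Split: l1_idx=1, l2_idx=1, offset=25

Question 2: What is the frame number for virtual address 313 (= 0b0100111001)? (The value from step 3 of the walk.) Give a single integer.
Answer: 39

Derivation:
vaddr = 313: l1_idx=1, l2_idx=1
L1[1] = 0; L2[0][1] = 39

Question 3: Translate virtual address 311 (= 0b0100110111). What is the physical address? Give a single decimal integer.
vaddr = 311 = 0b0100110111
Split: l1_idx=1, l2_idx=1, offset=23
L1[1] = 0
L2[0][1] = 39
paddr = 39 * 32 + 23 = 1271

Answer: 1271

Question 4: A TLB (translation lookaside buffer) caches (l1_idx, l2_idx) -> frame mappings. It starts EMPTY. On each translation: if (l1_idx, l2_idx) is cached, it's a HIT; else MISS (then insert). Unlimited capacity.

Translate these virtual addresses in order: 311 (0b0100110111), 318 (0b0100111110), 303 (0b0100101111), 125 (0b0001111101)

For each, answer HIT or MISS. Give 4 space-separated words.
vaddr=311: (1,1) not in TLB -> MISS, insert
vaddr=318: (1,1) in TLB -> HIT
vaddr=303: (1,1) in TLB -> HIT
vaddr=125: (0,3) not in TLB -> MISS, insert

Answer: MISS HIT HIT MISS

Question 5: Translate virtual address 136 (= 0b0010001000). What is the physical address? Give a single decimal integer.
vaddr = 136 = 0b0010001000
Split: l1_idx=0, l2_idx=4, offset=8
L1[0] = 1
L2[1][4] = 50
paddr = 50 * 32 + 8 = 1608

Answer: 1608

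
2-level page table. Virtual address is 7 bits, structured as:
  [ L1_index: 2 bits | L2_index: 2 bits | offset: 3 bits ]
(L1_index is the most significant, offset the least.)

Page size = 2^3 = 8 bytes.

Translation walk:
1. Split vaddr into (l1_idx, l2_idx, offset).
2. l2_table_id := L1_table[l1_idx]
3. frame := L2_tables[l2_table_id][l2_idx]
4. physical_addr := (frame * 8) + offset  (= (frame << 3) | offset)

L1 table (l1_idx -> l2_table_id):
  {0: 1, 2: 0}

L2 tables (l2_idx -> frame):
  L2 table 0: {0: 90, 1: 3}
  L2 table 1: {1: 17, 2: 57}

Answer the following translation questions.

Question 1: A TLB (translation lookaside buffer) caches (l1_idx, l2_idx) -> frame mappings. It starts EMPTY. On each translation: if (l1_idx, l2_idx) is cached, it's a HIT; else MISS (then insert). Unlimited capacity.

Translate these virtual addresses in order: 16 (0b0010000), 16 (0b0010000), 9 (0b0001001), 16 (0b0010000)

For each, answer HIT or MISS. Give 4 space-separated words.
Answer: MISS HIT MISS HIT

Derivation:
vaddr=16: (0,2) not in TLB -> MISS, insert
vaddr=16: (0,2) in TLB -> HIT
vaddr=9: (0,1) not in TLB -> MISS, insert
vaddr=16: (0,2) in TLB -> HIT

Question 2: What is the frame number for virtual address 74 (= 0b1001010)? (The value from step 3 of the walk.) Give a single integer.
vaddr = 74: l1_idx=2, l2_idx=1
L1[2] = 0; L2[0][1] = 3

Answer: 3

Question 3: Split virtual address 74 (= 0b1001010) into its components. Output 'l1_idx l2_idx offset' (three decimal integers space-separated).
Answer: 2 1 2

Derivation:
vaddr = 74 = 0b1001010
  top 2 bits -> l1_idx = 2
  next 2 bits -> l2_idx = 1
  bottom 3 bits -> offset = 2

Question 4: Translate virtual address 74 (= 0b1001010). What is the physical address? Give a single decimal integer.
Answer: 26

Derivation:
vaddr = 74 = 0b1001010
Split: l1_idx=2, l2_idx=1, offset=2
L1[2] = 0
L2[0][1] = 3
paddr = 3 * 8 + 2 = 26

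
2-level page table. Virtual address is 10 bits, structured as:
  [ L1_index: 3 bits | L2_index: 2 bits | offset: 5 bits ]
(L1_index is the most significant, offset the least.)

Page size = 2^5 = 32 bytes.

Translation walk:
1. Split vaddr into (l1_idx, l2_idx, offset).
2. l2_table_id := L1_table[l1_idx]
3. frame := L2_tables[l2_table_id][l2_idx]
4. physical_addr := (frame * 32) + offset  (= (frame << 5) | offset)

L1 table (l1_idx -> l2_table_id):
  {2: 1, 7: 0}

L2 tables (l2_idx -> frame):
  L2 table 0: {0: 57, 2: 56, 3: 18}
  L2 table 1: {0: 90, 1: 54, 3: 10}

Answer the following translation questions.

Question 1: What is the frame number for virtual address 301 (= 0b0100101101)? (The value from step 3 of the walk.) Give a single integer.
Answer: 54

Derivation:
vaddr = 301: l1_idx=2, l2_idx=1
L1[2] = 1; L2[1][1] = 54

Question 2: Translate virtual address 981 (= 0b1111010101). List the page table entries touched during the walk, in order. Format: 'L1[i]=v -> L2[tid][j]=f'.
Answer: L1[7]=0 -> L2[0][2]=56

Derivation:
vaddr = 981 = 0b1111010101
Split: l1_idx=7, l2_idx=2, offset=21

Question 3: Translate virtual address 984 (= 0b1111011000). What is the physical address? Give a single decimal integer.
Answer: 1816

Derivation:
vaddr = 984 = 0b1111011000
Split: l1_idx=7, l2_idx=2, offset=24
L1[7] = 0
L2[0][2] = 56
paddr = 56 * 32 + 24 = 1816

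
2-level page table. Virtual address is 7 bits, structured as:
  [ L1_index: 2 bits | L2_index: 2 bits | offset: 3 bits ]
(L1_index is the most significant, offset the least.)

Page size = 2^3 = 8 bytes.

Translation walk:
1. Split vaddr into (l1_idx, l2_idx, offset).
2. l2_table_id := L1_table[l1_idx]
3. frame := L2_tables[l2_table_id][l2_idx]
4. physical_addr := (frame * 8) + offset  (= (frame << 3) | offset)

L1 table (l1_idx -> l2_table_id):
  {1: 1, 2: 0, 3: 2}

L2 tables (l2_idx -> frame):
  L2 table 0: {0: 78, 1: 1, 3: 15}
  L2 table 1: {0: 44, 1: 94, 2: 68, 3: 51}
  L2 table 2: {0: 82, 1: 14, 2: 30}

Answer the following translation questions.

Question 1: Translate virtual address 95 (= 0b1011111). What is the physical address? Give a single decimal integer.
Answer: 127

Derivation:
vaddr = 95 = 0b1011111
Split: l1_idx=2, l2_idx=3, offset=7
L1[2] = 0
L2[0][3] = 15
paddr = 15 * 8 + 7 = 127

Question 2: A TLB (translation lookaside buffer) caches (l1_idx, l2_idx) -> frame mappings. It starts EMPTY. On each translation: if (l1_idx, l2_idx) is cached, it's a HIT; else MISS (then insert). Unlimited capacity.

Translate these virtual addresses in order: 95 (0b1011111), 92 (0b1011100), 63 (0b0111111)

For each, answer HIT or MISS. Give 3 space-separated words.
vaddr=95: (2,3) not in TLB -> MISS, insert
vaddr=92: (2,3) in TLB -> HIT
vaddr=63: (1,3) not in TLB -> MISS, insert

Answer: MISS HIT MISS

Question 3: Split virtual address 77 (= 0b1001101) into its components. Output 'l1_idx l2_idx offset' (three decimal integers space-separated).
vaddr = 77 = 0b1001101
  top 2 bits -> l1_idx = 2
  next 2 bits -> l2_idx = 1
  bottom 3 bits -> offset = 5

Answer: 2 1 5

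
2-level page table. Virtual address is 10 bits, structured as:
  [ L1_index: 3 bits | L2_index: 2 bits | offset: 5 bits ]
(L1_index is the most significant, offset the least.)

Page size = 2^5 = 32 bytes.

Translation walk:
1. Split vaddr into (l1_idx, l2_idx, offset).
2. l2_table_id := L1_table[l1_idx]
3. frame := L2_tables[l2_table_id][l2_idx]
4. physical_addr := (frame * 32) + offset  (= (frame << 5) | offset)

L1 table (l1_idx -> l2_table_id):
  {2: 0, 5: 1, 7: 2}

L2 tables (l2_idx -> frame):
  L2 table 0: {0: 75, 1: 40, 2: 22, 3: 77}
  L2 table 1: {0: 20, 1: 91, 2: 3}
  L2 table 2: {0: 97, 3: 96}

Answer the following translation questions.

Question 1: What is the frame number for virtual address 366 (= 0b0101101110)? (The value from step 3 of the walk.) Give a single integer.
Answer: 77

Derivation:
vaddr = 366: l1_idx=2, l2_idx=3
L1[2] = 0; L2[0][3] = 77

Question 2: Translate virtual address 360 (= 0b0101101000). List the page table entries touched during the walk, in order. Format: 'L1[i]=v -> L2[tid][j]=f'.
vaddr = 360 = 0b0101101000
Split: l1_idx=2, l2_idx=3, offset=8

Answer: L1[2]=0 -> L2[0][3]=77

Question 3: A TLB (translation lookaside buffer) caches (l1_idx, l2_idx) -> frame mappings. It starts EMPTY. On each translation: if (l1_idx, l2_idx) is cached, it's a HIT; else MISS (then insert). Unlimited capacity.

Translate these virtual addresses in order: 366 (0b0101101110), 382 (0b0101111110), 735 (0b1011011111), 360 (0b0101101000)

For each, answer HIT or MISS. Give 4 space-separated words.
Answer: MISS HIT MISS HIT

Derivation:
vaddr=366: (2,3) not in TLB -> MISS, insert
vaddr=382: (2,3) in TLB -> HIT
vaddr=735: (5,2) not in TLB -> MISS, insert
vaddr=360: (2,3) in TLB -> HIT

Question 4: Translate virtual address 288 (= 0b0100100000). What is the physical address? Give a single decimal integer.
vaddr = 288 = 0b0100100000
Split: l1_idx=2, l2_idx=1, offset=0
L1[2] = 0
L2[0][1] = 40
paddr = 40 * 32 + 0 = 1280

Answer: 1280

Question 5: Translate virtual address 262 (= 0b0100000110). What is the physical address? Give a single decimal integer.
vaddr = 262 = 0b0100000110
Split: l1_idx=2, l2_idx=0, offset=6
L1[2] = 0
L2[0][0] = 75
paddr = 75 * 32 + 6 = 2406

Answer: 2406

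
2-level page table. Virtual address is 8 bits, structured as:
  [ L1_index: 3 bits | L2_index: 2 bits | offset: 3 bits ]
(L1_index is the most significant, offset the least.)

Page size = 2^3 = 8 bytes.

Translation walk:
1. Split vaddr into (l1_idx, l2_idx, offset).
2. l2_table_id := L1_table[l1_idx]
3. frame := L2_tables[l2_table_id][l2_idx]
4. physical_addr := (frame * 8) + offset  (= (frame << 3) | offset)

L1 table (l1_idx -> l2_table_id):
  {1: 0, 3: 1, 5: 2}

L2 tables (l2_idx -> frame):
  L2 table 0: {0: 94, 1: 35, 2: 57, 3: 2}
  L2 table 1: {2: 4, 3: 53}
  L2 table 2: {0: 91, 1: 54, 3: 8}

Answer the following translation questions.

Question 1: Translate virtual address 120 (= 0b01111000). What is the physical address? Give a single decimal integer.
Answer: 424

Derivation:
vaddr = 120 = 0b01111000
Split: l1_idx=3, l2_idx=3, offset=0
L1[3] = 1
L2[1][3] = 53
paddr = 53 * 8 + 0 = 424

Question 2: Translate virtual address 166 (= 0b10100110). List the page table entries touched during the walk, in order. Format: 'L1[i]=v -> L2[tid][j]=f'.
vaddr = 166 = 0b10100110
Split: l1_idx=5, l2_idx=0, offset=6

Answer: L1[5]=2 -> L2[2][0]=91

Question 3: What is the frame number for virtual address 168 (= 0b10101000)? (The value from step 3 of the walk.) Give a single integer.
vaddr = 168: l1_idx=5, l2_idx=1
L1[5] = 2; L2[2][1] = 54

Answer: 54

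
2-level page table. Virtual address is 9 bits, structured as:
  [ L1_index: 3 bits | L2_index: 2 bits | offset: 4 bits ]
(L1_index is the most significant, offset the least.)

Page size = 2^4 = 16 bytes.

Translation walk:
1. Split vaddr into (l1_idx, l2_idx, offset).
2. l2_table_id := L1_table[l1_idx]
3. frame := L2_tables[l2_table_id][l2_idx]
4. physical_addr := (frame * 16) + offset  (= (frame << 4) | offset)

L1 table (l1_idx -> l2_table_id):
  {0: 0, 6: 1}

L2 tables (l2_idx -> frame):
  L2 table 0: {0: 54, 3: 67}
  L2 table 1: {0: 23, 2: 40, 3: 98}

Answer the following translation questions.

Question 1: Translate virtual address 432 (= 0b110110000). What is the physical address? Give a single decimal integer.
Answer: 1568

Derivation:
vaddr = 432 = 0b110110000
Split: l1_idx=6, l2_idx=3, offset=0
L1[6] = 1
L2[1][3] = 98
paddr = 98 * 16 + 0 = 1568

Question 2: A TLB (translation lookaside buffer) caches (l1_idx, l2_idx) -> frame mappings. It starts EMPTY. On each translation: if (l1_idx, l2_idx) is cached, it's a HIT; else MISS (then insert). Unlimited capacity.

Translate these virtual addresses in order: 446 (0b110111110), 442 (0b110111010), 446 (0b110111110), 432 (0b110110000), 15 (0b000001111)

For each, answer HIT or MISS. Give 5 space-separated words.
Answer: MISS HIT HIT HIT MISS

Derivation:
vaddr=446: (6,3) not in TLB -> MISS, insert
vaddr=442: (6,3) in TLB -> HIT
vaddr=446: (6,3) in TLB -> HIT
vaddr=432: (6,3) in TLB -> HIT
vaddr=15: (0,0) not in TLB -> MISS, insert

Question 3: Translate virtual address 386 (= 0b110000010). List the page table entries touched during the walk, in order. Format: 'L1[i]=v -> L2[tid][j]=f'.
vaddr = 386 = 0b110000010
Split: l1_idx=6, l2_idx=0, offset=2

Answer: L1[6]=1 -> L2[1][0]=23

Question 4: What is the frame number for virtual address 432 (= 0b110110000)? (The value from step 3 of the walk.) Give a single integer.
vaddr = 432: l1_idx=6, l2_idx=3
L1[6] = 1; L2[1][3] = 98

Answer: 98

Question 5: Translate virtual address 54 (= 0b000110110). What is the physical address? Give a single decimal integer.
Answer: 1078

Derivation:
vaddr = 54 = 0b000110110
Split: l1_idx=0, l2_idx=3, offset=6
L1[0] = 0
L2[0][3] = 67
paddr = 67 * 16 + 6 = 1078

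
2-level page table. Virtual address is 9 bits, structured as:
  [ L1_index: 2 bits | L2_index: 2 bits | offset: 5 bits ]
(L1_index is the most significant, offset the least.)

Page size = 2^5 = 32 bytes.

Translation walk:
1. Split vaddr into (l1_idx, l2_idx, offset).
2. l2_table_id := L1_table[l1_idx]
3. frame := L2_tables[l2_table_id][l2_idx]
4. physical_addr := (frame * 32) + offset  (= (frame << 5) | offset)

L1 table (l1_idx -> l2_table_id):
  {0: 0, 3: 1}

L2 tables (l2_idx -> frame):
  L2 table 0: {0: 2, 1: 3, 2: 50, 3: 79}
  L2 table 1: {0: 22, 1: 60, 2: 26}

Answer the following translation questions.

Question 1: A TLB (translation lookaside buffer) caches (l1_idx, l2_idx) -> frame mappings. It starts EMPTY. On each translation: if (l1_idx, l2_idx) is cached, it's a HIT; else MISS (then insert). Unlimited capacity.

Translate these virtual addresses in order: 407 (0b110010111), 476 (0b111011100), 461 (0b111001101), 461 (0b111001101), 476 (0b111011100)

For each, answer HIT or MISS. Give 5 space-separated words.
Answer: MISS MISS HIT HIT HIT

Derivation:
vaddr=407: (3,0) not in TLB -> MISS, insert
vaddr=476: (3,2) not in TLB -> MISS, insert
vaddr=461: (3,2) in TLB -> HIT
vaddr=461: (3,2) in TLB -> HIT
vaddr=476: (3,2) in TLB -> HIT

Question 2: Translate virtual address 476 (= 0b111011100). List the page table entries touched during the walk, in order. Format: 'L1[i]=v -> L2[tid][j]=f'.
vaddr = 476 = 0b111011100
Split: l1_idx=3, l2_idx=2, offset=28

Answer: L1[3]=1 -> L2[1][2]=26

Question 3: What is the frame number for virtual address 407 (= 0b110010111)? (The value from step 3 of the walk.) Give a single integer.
vaddr = 407: l1_idx=3, l2_idx=0
L1[3] = 1; L2[1][0] = 22

Answer: 22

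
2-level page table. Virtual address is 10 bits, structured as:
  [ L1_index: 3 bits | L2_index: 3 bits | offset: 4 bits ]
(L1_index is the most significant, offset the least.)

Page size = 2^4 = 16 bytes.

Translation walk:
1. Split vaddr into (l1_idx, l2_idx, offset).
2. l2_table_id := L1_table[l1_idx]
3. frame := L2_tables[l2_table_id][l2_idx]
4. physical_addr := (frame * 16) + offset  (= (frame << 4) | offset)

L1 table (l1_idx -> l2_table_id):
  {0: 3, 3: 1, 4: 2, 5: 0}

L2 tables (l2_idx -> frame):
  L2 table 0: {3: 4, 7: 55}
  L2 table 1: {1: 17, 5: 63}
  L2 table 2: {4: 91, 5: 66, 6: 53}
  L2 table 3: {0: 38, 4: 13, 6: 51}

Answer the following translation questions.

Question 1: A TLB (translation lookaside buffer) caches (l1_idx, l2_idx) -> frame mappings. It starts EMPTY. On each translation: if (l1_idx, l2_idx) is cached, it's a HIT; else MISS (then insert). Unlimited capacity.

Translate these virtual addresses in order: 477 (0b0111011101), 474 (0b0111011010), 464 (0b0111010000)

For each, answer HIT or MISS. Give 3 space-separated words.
vaddr=477: (3,5) not in TLB -> MISS, insert
vaddr=474: (3,5) in TLB -> HIT
vaddr=464: (3,5) in TLB -> HIT

Answer: MISS HIT HIT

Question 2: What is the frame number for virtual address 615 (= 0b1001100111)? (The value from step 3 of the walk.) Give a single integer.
vaddr = 615: l1_idx=4, l2_idx=6
L1[4] = 2; L2[2][6] = 53

Answer: 53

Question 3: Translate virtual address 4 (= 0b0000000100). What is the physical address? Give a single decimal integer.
Answer: 612

Derivation:
vaddr = 4 = 0b0000000100
Split: l1_idx=0, l2_idx=0, offset=4
L1[0] = 3
L2[3][0] = 38
paddr = 38 * 16 + 4 = 612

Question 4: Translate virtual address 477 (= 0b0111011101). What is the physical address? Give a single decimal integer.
Answer: 1021

Derivation:
vaddr = 477 = 0b0111011101
Split: l1_idx=3, l2_idx=5, offset=13
L1[3] = 1
L2[1][5] = 63
paddr = 63 * 16 + 13 = 1021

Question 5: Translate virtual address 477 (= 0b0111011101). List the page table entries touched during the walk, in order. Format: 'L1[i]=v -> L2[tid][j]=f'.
vaddr = 477 = 0b0111011101
Split: l1_idx=3, l2_idx=5, offset=13

Answer: L1[3]=1 -> L2[1][5]=63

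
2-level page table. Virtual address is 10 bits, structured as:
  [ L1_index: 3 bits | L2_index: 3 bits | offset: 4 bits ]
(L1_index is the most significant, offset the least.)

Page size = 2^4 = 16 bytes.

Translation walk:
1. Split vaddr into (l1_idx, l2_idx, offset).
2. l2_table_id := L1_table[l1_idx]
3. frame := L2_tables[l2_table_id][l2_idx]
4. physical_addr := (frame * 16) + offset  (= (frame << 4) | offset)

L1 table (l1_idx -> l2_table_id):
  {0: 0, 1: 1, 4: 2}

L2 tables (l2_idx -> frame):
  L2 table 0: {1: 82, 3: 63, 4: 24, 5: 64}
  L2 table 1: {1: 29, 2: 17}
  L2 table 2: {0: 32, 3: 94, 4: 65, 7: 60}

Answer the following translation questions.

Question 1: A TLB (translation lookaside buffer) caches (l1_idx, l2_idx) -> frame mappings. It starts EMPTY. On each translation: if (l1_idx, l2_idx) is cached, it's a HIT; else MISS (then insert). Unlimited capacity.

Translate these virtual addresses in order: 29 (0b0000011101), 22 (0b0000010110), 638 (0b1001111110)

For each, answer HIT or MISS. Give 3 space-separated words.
vaddr=29: (0,1) not in TLB -> MISS, insert
vaddr=22: (0,1) in TLB -> HIT
vaddr=638: (4,7) not in TLB -> MISS, insert

Answer: MISS HIT MISS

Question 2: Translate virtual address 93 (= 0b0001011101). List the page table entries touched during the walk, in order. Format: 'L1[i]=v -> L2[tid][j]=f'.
Answer: L1[0]=0 -> L2[0][5]=64

Derivation:
vaddr = 93 = 0b0001011101
Split: l1_idx=0, l2_idx=5, offset=13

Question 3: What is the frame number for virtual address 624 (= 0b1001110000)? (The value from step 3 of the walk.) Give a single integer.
Answer: 60

Derivation:
vaddr = 624: l1_idx=4, l2_idx=7
L1[4] = 2; L2[2][7] = 60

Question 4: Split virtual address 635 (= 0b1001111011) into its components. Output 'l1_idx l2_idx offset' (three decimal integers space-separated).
Answer: 4 7 11

Derivation:
vaddr = 635 = 0b1001111011
  top 3 bits -> l1_idx = 4
  next 3 bits -> l2_idx = 7
  bottom 4 bits -> offset = 11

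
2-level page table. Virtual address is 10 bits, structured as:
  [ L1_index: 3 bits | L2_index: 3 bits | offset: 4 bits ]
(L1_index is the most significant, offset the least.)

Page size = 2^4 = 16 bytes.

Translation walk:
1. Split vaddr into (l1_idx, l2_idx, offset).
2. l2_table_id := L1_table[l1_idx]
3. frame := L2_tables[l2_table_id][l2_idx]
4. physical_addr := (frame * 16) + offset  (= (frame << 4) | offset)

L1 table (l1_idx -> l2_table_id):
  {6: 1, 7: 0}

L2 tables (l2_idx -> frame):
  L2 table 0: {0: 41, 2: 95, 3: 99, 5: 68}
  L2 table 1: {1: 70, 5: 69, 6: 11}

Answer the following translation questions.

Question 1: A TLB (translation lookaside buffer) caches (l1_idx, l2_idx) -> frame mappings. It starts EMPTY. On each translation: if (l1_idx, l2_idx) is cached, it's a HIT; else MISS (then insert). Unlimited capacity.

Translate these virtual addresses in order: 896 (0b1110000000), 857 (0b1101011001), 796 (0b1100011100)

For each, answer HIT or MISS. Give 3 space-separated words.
vaddr=896: (7,0) not in TLB -> MISS, insert
vaddr=857: (6,5) not in TLB -> MISS, insert
vaddr=796: (6,1) not in TLB -> MISS, insert

Answer: MISS MISS MISS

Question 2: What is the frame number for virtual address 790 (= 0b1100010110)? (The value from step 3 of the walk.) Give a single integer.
vaddr = 790: l1_idx=6, l2_idx=1
L1[6] = 1; L2[1][1] = 70

Answer: 70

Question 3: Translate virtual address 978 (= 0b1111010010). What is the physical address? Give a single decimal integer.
Answer: 1090

Derivation:
vaddr = 978 = 0b1111010010
Split: l1_idx=7, l2_idx=5, offset=2
L1[7] = 0
L2[0][5] = 68
paddr = 68 * 16 + 2 = 1090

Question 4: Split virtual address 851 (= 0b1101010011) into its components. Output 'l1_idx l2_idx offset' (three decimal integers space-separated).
Answer: 6 5 3

Derivation:
vaddr = 851 = 0b1101010011
  top 3 bits -> l1_idx = 6
  next 3 bits -> l2_idx = 5
  bottom 4 bits -> offset = 3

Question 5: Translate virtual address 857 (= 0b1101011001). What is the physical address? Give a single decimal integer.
vaddr = 857 = 0b1101011001
Split: l1_idx=6, l2_idx=5, offset=9
L1[6] = 1
L2[1][5] = 69
paddr = 69 * 16 + 9 = 1113

Answer: 1113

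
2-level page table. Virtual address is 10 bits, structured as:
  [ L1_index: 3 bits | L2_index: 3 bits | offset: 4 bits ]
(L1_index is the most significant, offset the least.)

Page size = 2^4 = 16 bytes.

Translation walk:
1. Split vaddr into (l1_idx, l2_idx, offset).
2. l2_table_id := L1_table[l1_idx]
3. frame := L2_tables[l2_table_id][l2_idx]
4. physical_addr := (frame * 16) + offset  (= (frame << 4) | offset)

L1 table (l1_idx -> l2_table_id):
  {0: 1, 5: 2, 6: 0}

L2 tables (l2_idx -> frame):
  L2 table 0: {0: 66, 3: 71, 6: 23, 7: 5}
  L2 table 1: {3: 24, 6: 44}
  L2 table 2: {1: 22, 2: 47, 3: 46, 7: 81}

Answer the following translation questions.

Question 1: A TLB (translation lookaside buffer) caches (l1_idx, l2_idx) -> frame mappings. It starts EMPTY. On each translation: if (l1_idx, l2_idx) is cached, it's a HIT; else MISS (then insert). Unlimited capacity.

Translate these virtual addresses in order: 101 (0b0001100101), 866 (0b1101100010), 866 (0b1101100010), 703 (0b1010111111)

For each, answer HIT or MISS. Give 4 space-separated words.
vaddr=101: (0,6) not in TLB -> MISS, insert
vaddr=866: (6,6) not in TLB -> MISS, insert
vaddr=866: (6,6) in TLB -> HIT
vaddr=703: (5,3) not in TLB -> MISS, insert

Answer: MISS MISS HIT MISS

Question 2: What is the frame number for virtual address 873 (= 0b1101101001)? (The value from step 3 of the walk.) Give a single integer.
vaddr = 873: l1_idx=6, l2_idx=6
L1[6] = 0; L2[0][6] = 23

Answer: 23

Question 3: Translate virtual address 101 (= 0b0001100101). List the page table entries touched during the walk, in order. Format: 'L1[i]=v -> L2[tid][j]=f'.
vaddr = 101 = 0b0001100101
Split: l1_idx=0, l2_idx=6, offset=5

Answer: L1[0]=1 -> L2[1][6]=44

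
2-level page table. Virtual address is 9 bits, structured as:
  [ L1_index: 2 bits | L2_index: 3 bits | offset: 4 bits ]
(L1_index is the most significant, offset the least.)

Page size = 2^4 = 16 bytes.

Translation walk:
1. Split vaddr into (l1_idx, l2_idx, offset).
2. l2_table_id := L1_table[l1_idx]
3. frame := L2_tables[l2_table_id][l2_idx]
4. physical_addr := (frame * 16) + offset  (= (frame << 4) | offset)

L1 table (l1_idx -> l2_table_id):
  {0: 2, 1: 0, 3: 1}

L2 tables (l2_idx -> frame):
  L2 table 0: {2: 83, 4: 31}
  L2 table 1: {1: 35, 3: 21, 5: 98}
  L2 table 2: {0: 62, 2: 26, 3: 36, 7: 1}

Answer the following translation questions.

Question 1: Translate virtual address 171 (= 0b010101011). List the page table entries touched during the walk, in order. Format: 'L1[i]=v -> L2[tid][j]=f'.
vaddr = 171 = 0b010101011
Split: l1_idx=1, l2_idx=2, offset=11

Answer: L1[1]=0 -> L2[0][2]=83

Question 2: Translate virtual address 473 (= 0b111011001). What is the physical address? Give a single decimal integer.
vaddr = 473 = 0b111011001
Split: l1_idx=3, l2_idx=5, offset=9
L1[3] = 1
L2[1][5] = 98
paddr = 98 * 16 + 9 = 1577

Answer: 1577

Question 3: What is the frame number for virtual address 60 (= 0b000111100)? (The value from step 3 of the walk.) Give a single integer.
Answer: 36

Derivation:
vaddr = 60: l1_idx=0, l2_idx=3
L1[0] = 2; L2[2][3] = 36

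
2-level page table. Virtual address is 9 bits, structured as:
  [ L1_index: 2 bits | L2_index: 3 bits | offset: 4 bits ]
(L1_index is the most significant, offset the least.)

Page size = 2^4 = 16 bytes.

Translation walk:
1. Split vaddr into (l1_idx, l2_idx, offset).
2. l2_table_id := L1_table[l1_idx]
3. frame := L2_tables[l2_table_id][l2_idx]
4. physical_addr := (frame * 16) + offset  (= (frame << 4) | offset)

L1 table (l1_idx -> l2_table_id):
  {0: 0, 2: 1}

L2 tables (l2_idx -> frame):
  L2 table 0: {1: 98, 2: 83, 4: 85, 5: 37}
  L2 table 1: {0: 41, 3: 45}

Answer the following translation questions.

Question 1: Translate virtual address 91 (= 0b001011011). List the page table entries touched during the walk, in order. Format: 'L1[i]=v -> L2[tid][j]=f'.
Answer: L1[0]=0 -> L2[0][5]=37

Derivation:
vaddr = 91 = 0b001011011
Split: l1_idx=0, l2_idx=5, offset=11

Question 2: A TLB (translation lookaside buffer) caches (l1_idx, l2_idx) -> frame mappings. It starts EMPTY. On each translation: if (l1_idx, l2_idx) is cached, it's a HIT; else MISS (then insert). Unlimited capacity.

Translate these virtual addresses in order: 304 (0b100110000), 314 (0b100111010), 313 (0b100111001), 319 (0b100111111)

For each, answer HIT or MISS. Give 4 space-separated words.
Answer: MISS HIT HIT HIT

Derivation:
vaddr=304: (2,3) not in TLB -> MISS, insert
vaddr=314: (2,3) in TLB -> HIT
vaddr=313: (2,3) in TLB -> HIT
vaddr=319: (2,3) in TLB -> HIT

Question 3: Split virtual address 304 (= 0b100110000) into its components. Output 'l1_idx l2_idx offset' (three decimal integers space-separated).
Answer: 2 3 0

Derivation:
vaddr = 304 = 0b100110000
  top 2 bits -> l1_idx = 2
  next 3 bits -> l2_idx = 3
  bottom 4 bits -> offset = 0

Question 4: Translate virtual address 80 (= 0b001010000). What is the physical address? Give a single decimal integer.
Answer: 592

Derivation:
vaddr = 80 = 0b001010000
Split: l1_idx=0, l2_idx=5, offset=0
L1[0] = 0
L2[0][5] = 37
paddr = 37 * 16 + 0 = 592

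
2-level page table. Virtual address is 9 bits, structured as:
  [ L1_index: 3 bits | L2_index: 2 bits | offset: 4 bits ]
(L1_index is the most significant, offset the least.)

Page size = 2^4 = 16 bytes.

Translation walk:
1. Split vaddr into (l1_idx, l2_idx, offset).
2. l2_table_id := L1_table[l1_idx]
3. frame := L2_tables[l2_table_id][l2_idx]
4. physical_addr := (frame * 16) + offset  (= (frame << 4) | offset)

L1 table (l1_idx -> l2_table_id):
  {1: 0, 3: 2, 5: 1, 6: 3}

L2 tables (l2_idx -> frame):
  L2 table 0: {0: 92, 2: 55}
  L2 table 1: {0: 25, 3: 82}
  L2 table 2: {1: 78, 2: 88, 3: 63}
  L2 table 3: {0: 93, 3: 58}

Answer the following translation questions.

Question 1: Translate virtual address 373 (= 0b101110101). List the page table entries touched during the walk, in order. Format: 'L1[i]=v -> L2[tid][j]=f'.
Answer: L1[5]=1 -> L2[1][3]=82

Derivation:
vaddr = 373 = 0b101110101
Split: l1_idx=5, l2_idx=3, offset=5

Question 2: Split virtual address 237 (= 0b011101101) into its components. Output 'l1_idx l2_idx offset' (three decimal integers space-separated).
vaddr = 237 = 0b011101101
  top 3 bits -> l1_idx = 3
  next 2 bits -> l2_idx = 2
  bottom 4 bits -> offset = 13

Answer: 3 2 13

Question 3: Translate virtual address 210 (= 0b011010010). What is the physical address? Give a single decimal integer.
vaddr = 210 = 0b011010010
Split: l1_idx=3, l2_idx=1, offset=2
L1[3] = 2
L2[2][1] = 78
paddr = 78 * 16 + 2 = 1250

Answer: 1250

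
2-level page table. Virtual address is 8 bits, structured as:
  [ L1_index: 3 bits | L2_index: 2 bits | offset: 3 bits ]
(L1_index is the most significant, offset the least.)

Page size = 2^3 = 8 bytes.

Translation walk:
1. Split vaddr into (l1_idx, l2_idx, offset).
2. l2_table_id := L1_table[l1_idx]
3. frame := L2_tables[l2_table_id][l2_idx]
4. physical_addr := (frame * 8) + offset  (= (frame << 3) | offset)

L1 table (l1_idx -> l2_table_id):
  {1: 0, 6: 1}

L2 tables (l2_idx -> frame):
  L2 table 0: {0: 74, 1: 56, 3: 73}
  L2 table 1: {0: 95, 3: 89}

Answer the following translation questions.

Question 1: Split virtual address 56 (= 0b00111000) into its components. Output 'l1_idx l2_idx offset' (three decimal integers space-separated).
Answer: 1 3 0

Derivation:
vaddr = 56 = 0b00111000
  top 3 bits -> l1_idx = 1
  next 2 bits -> l2_idx = 3
  bottom 3 bits -> offset = 0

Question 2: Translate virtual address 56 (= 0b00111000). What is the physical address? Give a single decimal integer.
vaddr = 56 = 0b00111000
Split: l1_idx=1, l2_idx=3, offset=0
L1[1] = 0
L2[0][3] = 73
paddr = 73 * 8 + 0 = 584

Answer: 584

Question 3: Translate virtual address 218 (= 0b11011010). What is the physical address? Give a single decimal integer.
Answer: 714

Derivation:
vaddr = 218 = 0b11011010
Split: l1_idx=6, l2_idx=3, offset=2
L1[6] = 1
L2[1][3] = 89
paddr = 89 * 8 + 2 = 714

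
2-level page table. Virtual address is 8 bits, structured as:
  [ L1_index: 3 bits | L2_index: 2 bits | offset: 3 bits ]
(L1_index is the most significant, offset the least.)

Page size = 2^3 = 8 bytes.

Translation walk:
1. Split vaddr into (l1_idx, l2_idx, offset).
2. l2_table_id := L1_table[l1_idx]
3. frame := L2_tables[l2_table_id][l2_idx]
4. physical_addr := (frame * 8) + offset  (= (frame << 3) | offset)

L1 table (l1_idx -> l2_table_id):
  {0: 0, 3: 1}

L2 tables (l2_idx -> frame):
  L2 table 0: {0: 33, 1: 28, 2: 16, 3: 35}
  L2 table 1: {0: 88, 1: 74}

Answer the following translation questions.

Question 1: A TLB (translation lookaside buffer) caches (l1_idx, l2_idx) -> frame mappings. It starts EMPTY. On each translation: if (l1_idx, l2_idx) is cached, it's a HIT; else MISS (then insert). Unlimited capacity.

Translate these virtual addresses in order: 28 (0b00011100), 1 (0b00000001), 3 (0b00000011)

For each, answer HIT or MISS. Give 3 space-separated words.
Answer: MISS MISS HIT

Derivation:
vaddr=28: (0,3) not in TLB -> MISS, insert
vaddr=1: (0,0) not in TLB -> MISS, insert
vaddr=3: (0,0) in TLB -> HIT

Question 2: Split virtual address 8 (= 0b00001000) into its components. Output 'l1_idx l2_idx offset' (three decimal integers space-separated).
vaddr = 8 = 0b00001000
  top 3 bits -> l1_idx = 0
  next 2 bits -> l2_idx = 1
  bottom 3 bits -> offset = 0

Answer: 0 1 0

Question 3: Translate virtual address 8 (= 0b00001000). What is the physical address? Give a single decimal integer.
Answer: 224

Derivation:
vaddr = 8 = 0b00001000
Split: l1_idx=0, l2_idx=1, offset=0
L1[0] = 0
L2[0][1] = 28
paddr = 28 * 8 + 0 = 224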